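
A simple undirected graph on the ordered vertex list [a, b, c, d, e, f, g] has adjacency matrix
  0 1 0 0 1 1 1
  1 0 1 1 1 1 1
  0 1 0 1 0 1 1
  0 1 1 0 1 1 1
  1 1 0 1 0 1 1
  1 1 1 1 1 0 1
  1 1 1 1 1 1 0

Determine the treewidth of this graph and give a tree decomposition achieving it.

Treewidth 4.
One optimal decomposition is:
Bags: B1 = {a, b, e, f, g}  B2 = {b, d, e, f, g}  B3 = {b, c, d, f, g}
Tree: B1–B2, B2–B3

Every bag has size at most 5, so the width is 5 − 1 = 4 and tw(G) ≤ 4. On the other hand G contains the 5-clique {b, d, e, f, g}. A clique must lie in a single bag of any decomposition, so no decomposition can have width below 4. Combining the bounds, tw(G) = 4.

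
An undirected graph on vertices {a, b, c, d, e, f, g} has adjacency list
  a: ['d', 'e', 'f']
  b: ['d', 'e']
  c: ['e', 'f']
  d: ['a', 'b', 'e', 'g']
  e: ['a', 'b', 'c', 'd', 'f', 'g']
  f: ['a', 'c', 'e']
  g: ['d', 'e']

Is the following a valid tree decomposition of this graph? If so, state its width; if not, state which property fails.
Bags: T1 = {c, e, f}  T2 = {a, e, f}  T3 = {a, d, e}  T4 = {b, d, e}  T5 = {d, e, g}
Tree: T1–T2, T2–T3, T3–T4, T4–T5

Every vertex of G appears in some bag (union = {a, b, c, d, e, f, g}); every edge is covered by a bag; and for each vertex v the set of bags containing v is connected in the bag tree. The decomposition is therefore valid. The largest bag has 3 vertices, so the width is 2.

Yes; width 2.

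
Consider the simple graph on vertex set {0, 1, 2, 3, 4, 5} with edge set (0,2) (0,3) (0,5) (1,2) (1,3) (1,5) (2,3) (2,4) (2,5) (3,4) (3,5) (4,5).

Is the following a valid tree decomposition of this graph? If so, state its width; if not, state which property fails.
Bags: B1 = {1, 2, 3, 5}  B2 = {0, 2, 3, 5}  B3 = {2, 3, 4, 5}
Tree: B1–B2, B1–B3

Yes; width 3.

Every vertex of G appears in some bag (union = {0, 1, 2, 3, 4, 5}); every edge is covered by a bag; and for each vertex v the set of bags containing v is connected in the bag tree. The decomposition is therefore valid. The largest bag has 4 vertices, so the width is 3.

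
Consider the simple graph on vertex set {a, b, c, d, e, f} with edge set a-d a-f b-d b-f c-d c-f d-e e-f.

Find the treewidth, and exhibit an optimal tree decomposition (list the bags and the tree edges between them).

The largest bag has 3 vertices, giving width 2; this decomposition certifies tw(G) ≤ 2. The edges e–f–a–d–e form a cycle, so G is not a tree and its treewidth is at least 2. Therefore the treewidth is 2.

Treewidth 2.
One optimal decomposition is:
Bags: B1 = {d, e, f}  B2 = {a, d, f}  B3 = {b, d, f}  B4 = {c, d, f}
Tree: B1–B2, B2–B3, B3–B4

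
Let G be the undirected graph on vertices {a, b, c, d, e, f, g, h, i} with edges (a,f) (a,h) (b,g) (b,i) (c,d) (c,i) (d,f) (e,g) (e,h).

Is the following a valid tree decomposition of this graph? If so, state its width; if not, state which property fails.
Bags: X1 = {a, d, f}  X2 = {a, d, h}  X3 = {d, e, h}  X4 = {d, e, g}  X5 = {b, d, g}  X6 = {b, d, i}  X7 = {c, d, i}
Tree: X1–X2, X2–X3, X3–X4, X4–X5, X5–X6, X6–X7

Yes; width 2.

Checking the three conditions: (i) the bags cover all of {a, b, c, d, e, f, g, h, i}; (ii) for each edge, some bag contains both endpoints; (iii) the bags containing any fixed vertex form a subtree. All hold, so the decomposition is valid with width 3 − 1 = 2.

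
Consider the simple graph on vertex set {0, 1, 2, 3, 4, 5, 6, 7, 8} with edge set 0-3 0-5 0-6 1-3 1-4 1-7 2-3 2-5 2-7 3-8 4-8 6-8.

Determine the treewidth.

A width-3 tree decomposition is:
Bags: B1 = {1, 2, 4, 7}  B2 = {1, 2, 3, 4}  B3 = {2, 3, 4, 8}  B4 = {2, 3, 5, 8}  B5 = {0, 3, 5, 8}  B6 = {0, 5, 6, 8}
Tree: B1–B2, B2–B3, B3–B4, B4–B5, B5–B6
The largest bag has 4 vertices, giving width 3; this decomposition certifies tw(G) ≤ 3. For the lower bound: the 4 vertex sets {1,4,7}, {2}, {3}, {0,5,6,8} are disjoint, each induces a connected subgraph, and every pair is joined by at least one edge of G. Contracting each set to a single vertex therefore yields K_{4} as a minor, and since treewidth is minor-monotone, tw(G) ≥ tw(K_{4}) = 3. Therefore the treewidth is 3.

3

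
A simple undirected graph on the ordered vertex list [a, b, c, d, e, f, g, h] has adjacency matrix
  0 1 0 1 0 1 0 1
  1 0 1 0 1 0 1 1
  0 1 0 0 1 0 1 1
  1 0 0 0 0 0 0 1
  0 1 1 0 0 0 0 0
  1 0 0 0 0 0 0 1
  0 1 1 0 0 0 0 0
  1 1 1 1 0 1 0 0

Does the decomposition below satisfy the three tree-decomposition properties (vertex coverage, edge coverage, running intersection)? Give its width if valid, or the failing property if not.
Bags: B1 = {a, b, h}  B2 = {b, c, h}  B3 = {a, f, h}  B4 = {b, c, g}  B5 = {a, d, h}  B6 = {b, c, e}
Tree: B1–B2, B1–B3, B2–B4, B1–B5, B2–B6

Every vertex of G appears in some bag (union = {a, b, c, d, e, f, g, h}); every edge is covered by a bag; and for each vertex v the set of bags containing v is connected in the bag tree. The decomposition is therefore valid. The largest bag has 3 vertices, so the width is 2.

Yes; width 2.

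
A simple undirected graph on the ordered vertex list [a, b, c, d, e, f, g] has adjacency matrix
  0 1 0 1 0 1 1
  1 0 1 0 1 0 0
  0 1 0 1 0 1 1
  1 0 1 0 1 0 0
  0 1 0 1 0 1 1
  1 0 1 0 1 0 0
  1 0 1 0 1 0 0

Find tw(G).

A width-3 tree decomposition is:
Bags: B1 = {a, c, d, e}  B2 = {a, c, e, g}  B3 = {a, b, c, e}  B4 = {a, c, e, f}
Tree: B1–B2, B2–B3, B3–B4
Every bag has size at most 4, so the width is 4 − 1 = 3 and tw(G) ≤ 3. For the lower bound: the 4 vertex sets {a,d}, {e,g}, {c}, {b} are disjoint, each induces a connected subgraph, and every pair is joined by at least one edge of G. Contracting each set to a single vertex therefore yields K_{4} as a minor, and since treewidth is minor-monotone, tw(G) ≥ tw(K_{4}) = 3. Therefore the treewidth is 3.

3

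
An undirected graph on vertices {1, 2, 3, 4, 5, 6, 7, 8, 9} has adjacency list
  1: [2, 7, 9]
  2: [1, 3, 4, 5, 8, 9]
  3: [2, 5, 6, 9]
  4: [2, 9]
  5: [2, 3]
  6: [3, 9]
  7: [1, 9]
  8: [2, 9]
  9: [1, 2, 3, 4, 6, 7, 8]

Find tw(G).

2

A width-2 tree decomposition is:
Bags: B1 = {1, 2, 9}  B2 = {2, 4, 9}  B3 = {1, 7, 9}  B4 = {2, 3, 9}  B5 = {2, 3, 5}  B6 = {2, 8, 9}  B7 = {3, 6, 9}
Tree: B1–B2, B1–B3, B2–B4, B4–B5, B4–B6, B4–B7
Each bag holds 3 vertices, so the decomposition has width 2, which upper-bounds the treewidth. For the lower bound, the 3 vertices {2, 8, 9} are pairwise adjacent, and any tree decomposition puts a clique entirely inside one bag — forcing width ≥ 2. The upper and lower bounds meet at 2, so that is the treewidth.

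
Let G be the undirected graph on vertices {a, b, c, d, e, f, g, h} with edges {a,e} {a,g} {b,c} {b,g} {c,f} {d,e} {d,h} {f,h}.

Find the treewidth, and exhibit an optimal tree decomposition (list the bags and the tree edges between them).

Treewidth 2.
One such decomposition:
Bags: B1 = {a, e, g}  B2 = {b, e, g}  B3 = {b, c, e}  B4 = {c, e, f}  B5 = {e, f, h}  B6 = {d, e, h}
Tree: B1–B2, B2–B3, B3–B4, B4–B5, B5–B6

Every bag has size at most 3, so the width is 3 − 1 = 2 and tw(G) ≤ 2. The edges e–a–g–b–c–f–h–d–e form a cycle, so G is not a tree and its treewidth is at least 2. Therefore the treewidth is 2.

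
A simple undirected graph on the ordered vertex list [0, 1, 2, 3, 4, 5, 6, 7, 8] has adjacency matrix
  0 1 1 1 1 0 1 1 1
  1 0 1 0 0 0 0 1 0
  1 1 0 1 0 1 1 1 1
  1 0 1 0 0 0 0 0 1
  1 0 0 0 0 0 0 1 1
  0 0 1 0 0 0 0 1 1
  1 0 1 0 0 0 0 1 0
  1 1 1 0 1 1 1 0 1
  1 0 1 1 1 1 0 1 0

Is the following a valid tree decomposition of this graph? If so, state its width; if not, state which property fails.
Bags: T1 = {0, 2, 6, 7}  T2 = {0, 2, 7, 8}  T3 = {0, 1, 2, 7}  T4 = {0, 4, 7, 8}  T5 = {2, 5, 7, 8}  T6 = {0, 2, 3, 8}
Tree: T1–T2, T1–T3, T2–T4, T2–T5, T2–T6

Yes; width 3.

Checking the three conditions: (i) the bags cover all of {0, 1, 2, 3, 4, 5, 6, 7, 8}; (ii) for each edge, some bag contains both endpoints; (iii) the bags containing any fixed vertex form a subtree. All hold, so the decomposition is valid with width 4 − 1 = 3.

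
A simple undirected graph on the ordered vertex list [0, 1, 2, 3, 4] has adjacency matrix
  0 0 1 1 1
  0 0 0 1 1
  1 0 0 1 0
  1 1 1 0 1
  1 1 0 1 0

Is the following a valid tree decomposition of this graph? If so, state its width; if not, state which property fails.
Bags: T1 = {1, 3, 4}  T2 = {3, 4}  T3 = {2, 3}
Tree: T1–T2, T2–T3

A tree decomposition must satisfy three properties: every vertex lies in some bag; for every edge, both endpoints lie together in some bag; and for every vertex, the bags containing it form a connected subtree. Here vertex 0 appears in no bag, so the decomposition is invalid.

No — vertex 0 appears in no bag.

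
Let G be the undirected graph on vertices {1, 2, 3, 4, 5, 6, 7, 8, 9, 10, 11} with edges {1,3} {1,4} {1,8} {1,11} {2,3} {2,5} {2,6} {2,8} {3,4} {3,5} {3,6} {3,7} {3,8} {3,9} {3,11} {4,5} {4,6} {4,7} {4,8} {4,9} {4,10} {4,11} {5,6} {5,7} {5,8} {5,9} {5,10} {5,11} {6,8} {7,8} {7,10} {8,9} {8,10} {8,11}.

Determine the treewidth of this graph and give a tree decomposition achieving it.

Treewidth 4.
One such decomposition:
Bags: B1 = {3, 4, 5, 7, 8}  B2 = {4, 5, 7, 8, 10}  B3 = {3, 4, 5, 8, 11}  B4 = {3, 4, 5, 8, 9}  B5 = {1, 3, 4, 8, 11}  B6 = {3, 4, 5, 6, 8}  B7 = {2, 3, 5, 6, 8}
Tree: B1–B2, B1–B3, B3–B4, B3–B5, B4–B6, B6–B7

Every bag has size at most 5, so the width is 5 − 1 = 4 and tw(G) ≤ 4. On the other hand G contains the 5-clique {4, 5, 7, 8, 10}. A clique must lie in a single bag of any decomposition, so no decomposition can have width below 4. The upper and lower bounds meet at 4, so that is the treewidth.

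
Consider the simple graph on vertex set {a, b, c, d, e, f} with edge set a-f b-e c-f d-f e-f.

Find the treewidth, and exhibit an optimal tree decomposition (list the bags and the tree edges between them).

Treewidth 1.
One such decomposition:
Bags: B1 = {e, f}  B2 = {b, e}  B3 = {a, f}  B4 = {c, f}  B5 = {d, f}
Tree: B1–B2, B1–B3, B1–B4, B1–B5

Each bag holds 2 vertices, so the decomposition has width 1, which upper-bounds the treewidth. G has an edge, so its treewidth is at least 1. Therefore the treewidth is 1.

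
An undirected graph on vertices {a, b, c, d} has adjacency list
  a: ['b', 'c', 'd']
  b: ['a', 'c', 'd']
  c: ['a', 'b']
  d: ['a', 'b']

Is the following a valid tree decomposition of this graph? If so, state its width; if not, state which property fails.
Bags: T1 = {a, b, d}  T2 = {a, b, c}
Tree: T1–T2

Checking the three conditions: (i) the bags cover all of {a, b, c, d}; (ii) for each edge, some bag contains both endpoints; (iii) the bags containing any fixed vertex form a subtree. All hold, so the decomposition is valid with width 3 − 1 = 2.

Yes; width 2.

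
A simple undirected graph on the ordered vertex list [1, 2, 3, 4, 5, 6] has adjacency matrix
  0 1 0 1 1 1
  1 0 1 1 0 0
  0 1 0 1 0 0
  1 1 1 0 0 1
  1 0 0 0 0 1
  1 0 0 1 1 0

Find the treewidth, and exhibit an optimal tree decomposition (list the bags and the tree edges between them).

Treewidth 2.
Bags: B1 = {1, 2, 4}  B2 = {1, 4, 6}  B3 = {2, 3, 4}  B4 = {1, 5, 6}
Tree: B1–B2, B1–B3, B2–B4

Every bag has size at most 3, so the width is 3 − 1 = 2 and tw(G) ≤ 2. For the lower bound, the 3 vertices {1, 2, 4} are pairwise adjacent, and any tree decomposition puts a clique entirely inside one bag — forcing width ≥ 2. The upper and lower bounds meet at 2, so that is the treewidth.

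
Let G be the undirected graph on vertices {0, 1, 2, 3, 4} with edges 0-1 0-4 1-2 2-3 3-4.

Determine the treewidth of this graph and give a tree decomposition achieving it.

Each bag holds 3 vertices, so the decomposition has width 2, which upper-bounds the treewidth. Since 1–2–3–4–0–1 is a cycle in G, G is not acyclic. Forests are exactly the graphs of treewidth ≤ 1, so tw(G) ≥ 2. Hence tw(G) = 2 exactly.

Treewidth 2.
One such decomposition:
Bags: B1 = {1, 2, 3}  B2 = {1, 3, 4}  B3 = {0, 1, 4}
Tree: B1–B2, B2–B3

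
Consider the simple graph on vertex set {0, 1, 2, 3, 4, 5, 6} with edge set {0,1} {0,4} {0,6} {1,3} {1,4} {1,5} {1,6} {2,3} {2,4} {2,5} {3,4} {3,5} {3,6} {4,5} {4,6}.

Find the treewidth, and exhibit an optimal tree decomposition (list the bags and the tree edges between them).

Treewidth 3.
Bags: B1 = {1, 3, 4, 5}  B2 = {1, 3, 4, 6}  B3 = {0, 1, 4, 6}  B4 = {2, 3, 4, 5}
Tree: B1–B2, B2–B3, B1–B4

The largest bag has 4 vertices, giving width 3; this decomposition certifies tw(G) ≤ 3. For the lower bound, the 4 vertices {0, 1, 4, 6} are pairwise adjacent, and any tree decomposition puts a clique entirely inside one bag — forcing width ≥ 3. Hence tw(G) = 3 exactly.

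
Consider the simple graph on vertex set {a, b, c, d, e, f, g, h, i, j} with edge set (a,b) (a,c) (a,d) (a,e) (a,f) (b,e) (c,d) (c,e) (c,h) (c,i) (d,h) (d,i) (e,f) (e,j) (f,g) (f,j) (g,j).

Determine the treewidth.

A width-2 tree decomposition is:
Bags: B1 = {a, e, f}  B2 = {e, f, j}  B3 = {a, c, e}  B4 = {a, c, d}  B5 = {f, g, j}  B6 = {c, d, h}  B7 = {c, d, i}  B8 = {a, b, e}
Tree: B1–B2, B1–B3, B3–B4, B2–B5, B4–B6, B6–B7, B3–B8
Every bag has size at most 3, so the width is 3 − 1 = 2 and tw(G) ≤ 2. Conversely, {f, g, j} is a clique of size 3, and the vertices of any clique must share a bag in every tree decomposition; so some bag has ≥ 3 vertices and tw(G) ≥ 2. Therefore the treewidth is 2.

2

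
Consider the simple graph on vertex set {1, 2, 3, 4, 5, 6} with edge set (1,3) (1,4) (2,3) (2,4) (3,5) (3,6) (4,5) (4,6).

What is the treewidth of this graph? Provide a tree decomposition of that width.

Treewidth 2.
One such decomposition:
Bags: B1 = {3, 4, 5}  B2 = {2, 3, 4}  B3 = {1, 3, 4}  B4 = {3, 4, 6}
Tree: B1–B2, B2–B3, B3–B4

The largest bag has 3 vertices, giving width 2; this decomposition certifies tw(G) ≤ 2. For the lower bound, G contains the cycle 5–4–2–3–5, so G is not a forest; only forests have treewidth ≤ 1, hence tw(G) ≥ 2. Combining the bounds, tw(G) = 2.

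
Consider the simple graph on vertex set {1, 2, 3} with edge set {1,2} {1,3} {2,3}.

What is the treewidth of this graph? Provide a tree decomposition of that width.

Treewidth 2.
One optimal decomposition is:
Bags: B1 = {1, 2, 3}
Tree: (single bag)

With just one bag of size 3, the width is 3 − 1 = 2, so tw(G) ≤ 2. For the lower bound, the 3 vertices {1, 2, 3} are pairwise adjacent, and any tree decomposition puts a clique entirely inside one bag — forcing width ≥ 2. Hence tw(G) = 2 exactly.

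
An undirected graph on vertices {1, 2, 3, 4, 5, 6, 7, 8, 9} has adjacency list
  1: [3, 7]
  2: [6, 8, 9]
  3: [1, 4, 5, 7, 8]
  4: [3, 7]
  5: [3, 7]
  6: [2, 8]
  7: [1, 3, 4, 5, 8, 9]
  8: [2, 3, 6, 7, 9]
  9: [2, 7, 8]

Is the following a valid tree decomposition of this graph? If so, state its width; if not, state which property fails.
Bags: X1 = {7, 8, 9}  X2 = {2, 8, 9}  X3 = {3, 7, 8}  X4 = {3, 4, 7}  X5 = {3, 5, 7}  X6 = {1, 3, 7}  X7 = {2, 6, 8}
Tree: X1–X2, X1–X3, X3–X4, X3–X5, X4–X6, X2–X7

Yes; width 2.

Checking the three conditions: (i) the bags cover all of {1, 2, 3, 4, 5, 6, 7, 8, 9}; (ii) for each edge, some bag contains both endpoints; (iii) the bags containing any fixed vertex form a subtree. All hold, so the decomposition is valid with width 3 − 1 = 2.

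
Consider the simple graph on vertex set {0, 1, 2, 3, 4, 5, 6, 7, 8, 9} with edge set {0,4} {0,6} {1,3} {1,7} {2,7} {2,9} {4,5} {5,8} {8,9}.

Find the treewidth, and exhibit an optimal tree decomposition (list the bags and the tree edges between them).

Each bag holds 2 vertices, so the decomposition has width 1, which upper-bounds the treewidth. Any graph with an edge has treewidth ≥ 1, and G has the edge 3–1. Combining the bounds, tw(G) = 1.

Treewidth 1.
Bags: B1 = {1, 3}  B2 = {1, 7}  B3 = {2, 7}  B4 = {2, 9}  B5 = {8, 9}  B6 = {5, 8}  B7 = {4, 5}  B8 = {0, 4}  B9 = {0, 6}
Tree: B1–B2, B2–B3, B3–B4, B4–B5, B5–B6, B6–B7, B7–B8, B8–B9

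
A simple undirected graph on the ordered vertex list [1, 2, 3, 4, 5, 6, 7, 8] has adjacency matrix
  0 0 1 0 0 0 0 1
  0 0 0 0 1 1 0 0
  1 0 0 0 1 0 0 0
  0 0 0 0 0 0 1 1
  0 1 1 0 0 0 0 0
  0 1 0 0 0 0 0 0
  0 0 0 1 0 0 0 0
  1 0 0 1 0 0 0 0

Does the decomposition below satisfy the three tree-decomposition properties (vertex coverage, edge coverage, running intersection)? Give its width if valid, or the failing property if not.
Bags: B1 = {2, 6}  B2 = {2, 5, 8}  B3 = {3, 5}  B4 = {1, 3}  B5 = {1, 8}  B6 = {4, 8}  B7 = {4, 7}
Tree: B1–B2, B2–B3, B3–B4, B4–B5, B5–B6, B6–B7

No — bags containing vertex 8 are not connected in the tree.

A tree decomposition must satisfy three properties: every vertex lies in some bag; for every edge, both endpoints lie together in some bag; and for every vertex, the bags containing it form a connected subtree. Here bags containing vertex 8 are not connected in the tree, so the decomposition is invalid.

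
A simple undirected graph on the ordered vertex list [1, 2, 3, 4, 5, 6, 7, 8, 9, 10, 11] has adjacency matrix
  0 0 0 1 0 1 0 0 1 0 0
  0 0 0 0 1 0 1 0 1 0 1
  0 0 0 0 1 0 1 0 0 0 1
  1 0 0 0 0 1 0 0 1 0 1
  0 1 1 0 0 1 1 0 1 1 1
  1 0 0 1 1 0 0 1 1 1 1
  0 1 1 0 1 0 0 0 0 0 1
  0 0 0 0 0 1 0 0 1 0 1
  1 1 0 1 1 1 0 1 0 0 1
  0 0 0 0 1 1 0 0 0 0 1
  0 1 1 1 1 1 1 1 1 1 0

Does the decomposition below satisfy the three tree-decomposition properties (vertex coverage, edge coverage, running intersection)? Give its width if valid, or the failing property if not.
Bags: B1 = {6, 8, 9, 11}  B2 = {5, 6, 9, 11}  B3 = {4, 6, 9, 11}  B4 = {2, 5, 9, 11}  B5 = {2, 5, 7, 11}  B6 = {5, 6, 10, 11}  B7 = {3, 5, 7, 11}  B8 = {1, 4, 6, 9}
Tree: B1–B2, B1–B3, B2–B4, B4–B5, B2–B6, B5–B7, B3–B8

Checking the three conditions: (i) the bags cover all of {1, 2, 3, 4, 5, 6, 7, 8, 9, 10, 11}; (ii) for each edge, some bag contains both endpoints; (iii) the bags containing any fixed vertex form a subtree. All hold, so the decomposition is valid with width 4 − 1 = 3.

Yes; width 3.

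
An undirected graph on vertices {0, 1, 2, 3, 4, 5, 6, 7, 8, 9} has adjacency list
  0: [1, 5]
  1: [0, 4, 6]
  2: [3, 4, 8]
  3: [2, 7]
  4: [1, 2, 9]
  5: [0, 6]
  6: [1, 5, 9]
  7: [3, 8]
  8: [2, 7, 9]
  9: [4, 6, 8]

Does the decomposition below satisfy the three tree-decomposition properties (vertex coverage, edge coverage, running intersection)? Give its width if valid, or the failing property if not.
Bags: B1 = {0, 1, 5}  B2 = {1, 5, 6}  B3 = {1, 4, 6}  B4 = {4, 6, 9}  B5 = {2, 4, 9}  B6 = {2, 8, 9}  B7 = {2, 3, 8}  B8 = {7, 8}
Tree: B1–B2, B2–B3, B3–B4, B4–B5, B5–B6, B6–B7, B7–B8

A tree decomposition must satisfy three properties: every vertex lies in some bag; for every edge, both endpoints lie together in some bag; and for every vertex, the bags containing it form a connected subtree. Here edge (3,7) lies in no bag, so the decomposition is invalid.

No — edge (3,7) lies in no bag.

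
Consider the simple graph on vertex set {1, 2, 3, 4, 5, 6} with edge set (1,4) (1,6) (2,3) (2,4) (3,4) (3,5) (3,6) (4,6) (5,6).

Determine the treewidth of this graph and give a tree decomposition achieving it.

Treewidth 2.
One such decomposition:
Bags: B1 = {2, 3, 4}  B2 = {3, 4, 6}  B3 = {1, 4, 6}  B4 = {3, 5, 6}
Tree: B1–B2, B2–B3, B2–B4

Each bag holds 3 vertices, so the decomposition has width 2, which upper-bounds the treewidth. For the lower bound, the 3 vertices {1, 4, 6} are pairwise adjacent, and any tree decomposition puts a clique entirely inside one bag — forcing width ≥ 2. Combining the bounds, tw(G) = 2.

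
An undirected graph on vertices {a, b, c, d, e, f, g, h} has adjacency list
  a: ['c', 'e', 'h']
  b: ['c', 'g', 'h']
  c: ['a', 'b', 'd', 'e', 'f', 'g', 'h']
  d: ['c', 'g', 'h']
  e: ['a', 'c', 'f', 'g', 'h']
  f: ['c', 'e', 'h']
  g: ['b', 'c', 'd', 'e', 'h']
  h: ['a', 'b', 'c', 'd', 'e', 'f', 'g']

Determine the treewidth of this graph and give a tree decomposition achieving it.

The largest bag has 4 vertices, giving width 3; this decomposition certifies tw(G) ≤ 3. On the other hand G contains the 4-clique {c, d, g, h}. A clique must lie in a single bag of any decomposition, so no decomposition can have width below 3. The upper and lower bounds meet at 3, so that is the treewidth.

Treewidth 3.
One optimal decomposition is:
Bags: B1 = {c, e, g, h}  B2 = {c, e, f, h}  B3 = {b, c, g, h}  B4 = {c, d, g, h}  B5 = {a, c, e, h}
Tree: B1–B2, B1–B3, B1–B4, B1–B5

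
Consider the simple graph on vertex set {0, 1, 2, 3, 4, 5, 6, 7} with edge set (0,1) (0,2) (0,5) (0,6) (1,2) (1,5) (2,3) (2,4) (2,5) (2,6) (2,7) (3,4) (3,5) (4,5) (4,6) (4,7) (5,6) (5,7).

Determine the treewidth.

A width-3 tree decomposition is:
Bags: B1 = {2, 4, 5, 6}  B2 = {0, 2, 5, 6}  B3 = {2, 4, 5, 7}  B4 = {2, 3, 4, 5}  B5 = {0, 1, 2, 5}
Tree: B1–B2, B1–B3, B1–B4, B2–B5
Each bag holds 4 vertices, so the decomposition has width 3, which upper-bounds the treewidth. On the other hand G contains the 4-clique {0, 1, 2, 5}. A clique must lie in a single bag of any decomposition, so no decomposition can have width below 3. Combining the bounds, tw(G) = 3.

3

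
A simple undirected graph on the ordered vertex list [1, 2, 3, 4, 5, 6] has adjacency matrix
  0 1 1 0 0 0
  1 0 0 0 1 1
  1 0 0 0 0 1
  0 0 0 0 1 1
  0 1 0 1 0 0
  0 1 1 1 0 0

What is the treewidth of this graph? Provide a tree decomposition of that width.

Treewidth 2.
Bags: B1 = {4, 5, 6}  B2 = {2, 5, 6}  B3 = {2, 3, 6}  B4 = {1, 2, 3}
Tree: B1–B2, B2–B3, B3–B4

The largest bag has 3 vertices, giving width 2; this decomposition certifies tw(G) ≤ 2. The edges 4–5–2–6–4 form a cycle, so G is not a tree and its treewidth is at least 2. Therefore the treewidth is 2.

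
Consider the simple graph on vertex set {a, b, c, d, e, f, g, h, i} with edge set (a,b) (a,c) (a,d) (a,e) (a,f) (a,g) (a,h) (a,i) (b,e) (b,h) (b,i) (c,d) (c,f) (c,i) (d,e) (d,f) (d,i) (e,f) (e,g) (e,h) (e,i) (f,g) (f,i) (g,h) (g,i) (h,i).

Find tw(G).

4

A width-4 tree decomposition is:
Bags: B1 = {a, d, e, f, i}  B2 = {a, e, f, g, i}  B3 = {a, e, g, h, i}  B4 = {a, b, e, h, i}  B5 = {a, c, d, f, i}
Tree: B1–B2, B2–B3, B3–B4, B1–B5
The largest bag has 5 vertices, giving width 4; this decomposition certifies tw(G) ≤ 4. Conversely, {a, e, g, h, i} is a clique of size 5, and the vertices of any clique must share a bag in every tree decomposition; so some bag has ≥ 5 vertices and tw(G) ≥ 4. Therefore the treewidth is 4.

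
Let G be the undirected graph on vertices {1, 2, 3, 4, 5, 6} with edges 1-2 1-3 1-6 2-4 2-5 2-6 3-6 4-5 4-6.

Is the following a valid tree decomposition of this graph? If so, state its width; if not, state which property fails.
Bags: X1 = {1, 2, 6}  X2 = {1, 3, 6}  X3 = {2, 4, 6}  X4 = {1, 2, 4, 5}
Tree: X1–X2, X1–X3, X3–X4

No — bags containing vertex 1 are not connected in the tree.

A tree decomposition must satisfy three properties: every vertex lies in some bag; for every edge, both endpoints lie together in some bag; and for every vertex, the bags containing it form a connected subtree. Here bags containing vertex 1 are not connected in the tree, so the decomposition is invalid.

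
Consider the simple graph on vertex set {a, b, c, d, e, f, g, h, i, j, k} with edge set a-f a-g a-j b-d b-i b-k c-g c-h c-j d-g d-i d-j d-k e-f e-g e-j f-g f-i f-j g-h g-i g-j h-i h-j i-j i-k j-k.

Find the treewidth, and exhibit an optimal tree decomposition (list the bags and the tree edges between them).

Each bag holds 4 vertices, so the decomposition has width 3, which upper-bounds the treewidth. For the lower bound, the 4 vertices {d, g, i, j} are pairwise adjacent, and any tree decomposition puts a clique entirely inside one bag — forcing width ≥ 3. Hence tw(G) = 3 exactly.

Treewidth 3.
Bags: B1 = {d, g, i, j}  B2 = {f, g, i, j}  B3 = {g, h, i, j}  B4 = {d, i, j, k}  B5 = {e, f, g, j}  B6 = {b, d, i, k}  B7 = {c, g, h, j}  B8 = {a, f, g, j}
Tree: B1–B2, B1–B3, B1–B4, B2–B5, B4–B6, B3–B7, B2–B8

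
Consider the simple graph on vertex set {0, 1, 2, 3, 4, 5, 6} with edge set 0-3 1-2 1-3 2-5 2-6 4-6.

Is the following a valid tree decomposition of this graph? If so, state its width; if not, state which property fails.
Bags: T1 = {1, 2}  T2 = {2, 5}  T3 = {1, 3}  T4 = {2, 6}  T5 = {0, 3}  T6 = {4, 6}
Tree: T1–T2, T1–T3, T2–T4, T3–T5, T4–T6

Vertex coverage: the bags together contain {0, 1, 2, 3, 4, 5, 6}, the full vertex set. Edge coverage: each edge of G has both endpoints in at least one bag. Running intersection: for every vertex, the bags containing it form a connected subtree. All three properties hold, so this is a valid tree decomposition of width max|bag| − 1 = 1, and hence tw(G) ≤ 1.

Yes; width 1.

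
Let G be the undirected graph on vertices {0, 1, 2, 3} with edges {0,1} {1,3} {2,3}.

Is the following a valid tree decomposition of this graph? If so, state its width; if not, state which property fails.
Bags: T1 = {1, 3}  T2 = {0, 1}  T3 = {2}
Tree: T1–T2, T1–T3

A tree decomposition must satisfy three properties: every vertex lies in some bag; for every edge, both endpoints lie together in some bag; and for every vertex, the bags containing it form a connected subtree. Here edge (3,2) lies in no bag, so the decomposition is invalid.

No — edge (3,2) lies in no bag.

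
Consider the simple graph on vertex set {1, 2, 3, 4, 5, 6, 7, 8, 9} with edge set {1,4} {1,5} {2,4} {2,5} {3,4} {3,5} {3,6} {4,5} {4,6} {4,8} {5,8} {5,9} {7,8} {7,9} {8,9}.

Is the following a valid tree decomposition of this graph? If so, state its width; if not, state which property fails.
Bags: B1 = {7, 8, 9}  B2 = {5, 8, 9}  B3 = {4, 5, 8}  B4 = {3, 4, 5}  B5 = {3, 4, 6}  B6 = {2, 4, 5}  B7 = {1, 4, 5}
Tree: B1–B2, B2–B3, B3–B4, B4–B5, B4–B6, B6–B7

Yes; width 2.

Vertex coverage: the bags together contain {1, 2, 3, 4, 5, 6, 7, 8, 9}, the full vertex set. Edge coverage: each edge of G has both endpoints in at least one bag. Running intersection: for every vertex, the bags containing it form a connected subtree. All three properties hold, so this is a valid tree decomposition of width max|bag| − 1 = 2, and hence tw(G) ≤ 2.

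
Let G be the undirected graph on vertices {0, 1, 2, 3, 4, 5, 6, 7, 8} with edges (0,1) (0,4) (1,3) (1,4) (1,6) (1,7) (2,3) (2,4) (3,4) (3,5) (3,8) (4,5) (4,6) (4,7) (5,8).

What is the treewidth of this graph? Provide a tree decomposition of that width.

Each bag holds 3 vertices, so the decomposition has width 2, which upper-bounds the treewidth. On the other hand G contains the 3-clique {3, 5, 8}. A clique must lie in a single bag of any decomposition, so no decomposition can have width below 2. Combining the bounds, tw(G) = 2.

Treewidth 2.
Bags: B1 = {1, 4, 7}  B2 = {1, 3, 4}  B3 = {3, 4, 5}  B4 = {3, 5, 8}  B5 = {2, 3, 4}  B6 = {1, 4, 6}  B7 = {0, 1, 4}
Tree: B1–B2, B2–B3, B3–B4, B3–B5, B2–B6, B2–B7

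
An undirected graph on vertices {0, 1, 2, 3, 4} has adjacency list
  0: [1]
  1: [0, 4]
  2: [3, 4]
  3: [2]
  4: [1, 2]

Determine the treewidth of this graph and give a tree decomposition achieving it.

Each bag holds 2 vertices, so the decomposition has width 1, which upper-bounds the treewidth. Any graph with an edge has treewidth ≥ 1, and G has the edge 3–2. Hence tw(G) = 1 exactly.

Treewidth 1.
Bags: B1 = {2, 3}  B2 = {2, 4}  B3 = {1, 4}  B4 = {0, 1}
Tree: B1–B2, B2–B3, B3–B4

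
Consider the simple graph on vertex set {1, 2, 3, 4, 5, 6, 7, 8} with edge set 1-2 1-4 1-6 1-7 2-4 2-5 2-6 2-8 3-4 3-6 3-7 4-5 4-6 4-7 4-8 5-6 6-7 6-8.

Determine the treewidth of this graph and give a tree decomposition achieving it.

Treewidth 3.
One optimal decomposition is:
Bags: B1 = {1, 2, 4, 6}  B2 = {1, 4, 6, 7}  B3 = {2, 4, 6, 8}  B4 = {2, 4, 5, 6}  B5 = {3, 4, 6, 7}
Tree: B1–B2, B1–B3, B3–B4, B2–B5

Each bag holds 4 vertices, so the decomposition has width 3, which upper-bounds the treewidth. Conversely, {2, 4, 6, 8} is a clique of size 4, and the vertices of any clique must share a bag in every tree decomposition; so some bag has ≥ 4 vertices and tw(G) ≥ 3. Hence tw(G) = 3 exactly.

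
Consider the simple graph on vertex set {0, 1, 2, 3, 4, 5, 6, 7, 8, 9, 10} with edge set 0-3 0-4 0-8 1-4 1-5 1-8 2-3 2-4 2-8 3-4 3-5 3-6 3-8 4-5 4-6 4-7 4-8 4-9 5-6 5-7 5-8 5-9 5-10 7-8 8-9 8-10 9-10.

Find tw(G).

A width-3 tree decomposition is:
Bags: B1 = {3, 4, 5, 8}  B2 = {4, 5, 7, 8}  B3 = {4, 5, 8, 9}  B4 = {0, 3, 4, 8}  B5 = {3, 4, 5, 6}  B6 = {1, 4, 5, 8}  B7 = {2, 3, 4, 8}  B8 = {5, 8, 9, 10}
Tree: B1–B2, B1–B3, B1–B4, B1–B5, B1–B6, B4–B7, B3–B8
Each bag holds 4 vertices, so the decomposition has width 3, which upper-bounds the treewidth. On the other hand G contains the 4-clique {5, 8, 9, 10}. A clique must lie in a single bag of any decomposition, so no decomposition can have width below 3. Therefore the treewidth is 3.

3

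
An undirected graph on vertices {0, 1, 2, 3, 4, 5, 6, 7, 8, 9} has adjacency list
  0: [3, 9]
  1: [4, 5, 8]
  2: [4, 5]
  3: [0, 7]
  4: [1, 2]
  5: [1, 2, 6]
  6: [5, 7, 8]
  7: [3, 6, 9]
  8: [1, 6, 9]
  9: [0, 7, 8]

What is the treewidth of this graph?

2

A width-2 tree decomposition is:
Bags: B1 = {0, 3, 9}  B2 = {3, 7, 9}  B3 = {7, 8, 9}  B4 = {6, 7, 8}  B5 = {1, 6, 8}  B6 = {1, 5, 6}  B7 = {1, 4, 5}  B8 = {2, 4, 5}
Tree: B1–B2, B2–B3, B3–B4, B4–B5, B5–B6, B6–B7, B7–B8
Each bag holds 3 vertices, so the decomposition has width 2, which upper-bounds the treewidth. The edges 0–3–7–9–0 form a cycle, so G is not a tree and its treewidth is at least 2. Therefore the treewidth is 2.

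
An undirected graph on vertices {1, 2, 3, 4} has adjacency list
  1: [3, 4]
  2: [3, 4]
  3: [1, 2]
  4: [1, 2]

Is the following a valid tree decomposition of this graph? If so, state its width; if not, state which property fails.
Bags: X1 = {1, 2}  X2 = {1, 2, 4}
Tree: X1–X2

No — vertex 3 appears in no bag.

A tree decomposition must satisfy three properties: every vertex lies in some bag; for every edge, both endpoints lie together in some bag; and for every vertex, the bags containing it form a connected subtree. Here vertex 3 appears in no bag, so the decomposition is invalid.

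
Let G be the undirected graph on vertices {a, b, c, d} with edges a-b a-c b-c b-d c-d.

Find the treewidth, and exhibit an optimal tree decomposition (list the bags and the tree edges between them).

Each bag holds 3 vertices, so the decomposition has width 2, which upper-bounds the treewidth. On the other hand G contains the 3-clique {b, c, d}. A clique must lie in a single bag of any decomposition, so no decomposition can have width below 2. Hence tw(G) = 2 exactly.

Treewidth 2.
Bags: B1 = {a, b, c}  B2 = {b, c, d}
Tree: B1–B2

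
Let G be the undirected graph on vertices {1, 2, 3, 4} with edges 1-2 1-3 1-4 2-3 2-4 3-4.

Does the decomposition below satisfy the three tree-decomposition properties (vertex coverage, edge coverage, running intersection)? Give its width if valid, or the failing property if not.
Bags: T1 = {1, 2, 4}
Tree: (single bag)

No — vertex 3 appears in no bag.

A tree decomposition must satisfy three properties: every vertex lies in some bag; for every edge, both endpoints lie together in some bag; and for every vertex, the bags containing it form a connected subtree. Here vertex 3 appears in no bag, so the decomposition is invalid.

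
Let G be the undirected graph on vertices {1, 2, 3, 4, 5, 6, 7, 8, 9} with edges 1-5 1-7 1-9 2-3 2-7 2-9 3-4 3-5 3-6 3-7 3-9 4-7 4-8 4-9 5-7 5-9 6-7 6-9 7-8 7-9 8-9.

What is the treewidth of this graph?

3

A width-3 tree decomposition is:
Bags: B1 = {3, 5, 7, 9}  B2 = {2, 3, 7, 9}  B3 = {3, 4, 7, 9}  B4 = {4, 7, 8, 9}  B5 = {3, 6, 7, 9}  B6 = {1, 5, 7, 9}
Tree: B1–B2, B1–B3, B3–B4, B1–B5, B1–B6
The largest bag has 4 vertices, giving width 3; this decomposition certifies tw(G) ≤ 3. For the lower bound, the 4 vertices {4, 7, 8, 9} are pairwise adjacent, and any tree decomposition puts a clique entirely inside one bag — forcing width ≥ 3. Combining the bounds, tw(G) = 3.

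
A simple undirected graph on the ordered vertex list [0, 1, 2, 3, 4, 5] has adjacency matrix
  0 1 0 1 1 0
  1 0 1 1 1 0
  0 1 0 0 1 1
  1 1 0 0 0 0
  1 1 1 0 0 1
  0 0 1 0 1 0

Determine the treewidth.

2

A width-2 tree decomposition is:
Bags: B1 = {0, 1, 4}  B2 = {0, 1, 3}  B3 = {1, 2, 4}  B4 = {2, 4, 5}
Tree: B1–B2, B1–B3, B3–B4
Every bag has size at most 3, so the width is 3 − 1 = 2 and tw(G) ≤ 2. Conversely, {0, 1, 3} is a clique of size 3, and the vertices of any clique must share a bag in every tree decomposition; so some bag has ≥ 3 vertices and tw(G) ≥ 2. The upper and lower bounds meet at 2, so that is the treewidth.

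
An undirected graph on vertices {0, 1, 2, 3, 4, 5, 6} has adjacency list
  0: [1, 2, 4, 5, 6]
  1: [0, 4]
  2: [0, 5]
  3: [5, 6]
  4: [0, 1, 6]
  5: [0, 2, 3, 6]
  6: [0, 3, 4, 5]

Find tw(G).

2

A width-2 tree decomposition is:
Bags: B1 = {0, 5, 6}  B2 = {0, 4, 6}  B3 = {3, 5, 6}  B4 = {0, 1, 4}  B5 = {0, 2, 5}
Tree: B1–B2, B1–B3, B2–B4, B1–B5
The largest bag has 3 vertices, giving width 2; this decomposition certifies tw(G) ≤ 2. Conversely, {0, 2, 5} is a clique of size 3, and the vertices of any clique must share a bag in every tree decomposition; so some bag has ≥ 3 vertices and tw(G) ≥ 2. Therefore the treewidth is 2.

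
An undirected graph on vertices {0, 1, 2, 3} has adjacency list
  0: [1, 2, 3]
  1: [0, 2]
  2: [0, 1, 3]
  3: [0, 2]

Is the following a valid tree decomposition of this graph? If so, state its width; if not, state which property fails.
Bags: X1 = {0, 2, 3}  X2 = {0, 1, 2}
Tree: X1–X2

Vertex coverage: the bags together contain {0, 1, 2, 3}, the full vertex set. Edge coverage: each edge of G has both endpoints in at least one bag. Running intersection: for every vertex, the bags containing it form a connected subtree. All three properties hold, so this is a valid tree decomposition of width max|bag| − 1 = 2, and hence tw(G) ≤ 2.

Yes; width 2.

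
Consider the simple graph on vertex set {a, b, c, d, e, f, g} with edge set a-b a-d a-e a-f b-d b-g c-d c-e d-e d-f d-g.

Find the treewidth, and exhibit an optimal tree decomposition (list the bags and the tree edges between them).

Treewidth 2.
Bags: B1 = {a, b, d}  B2 = {a, d, e}  B3 = {a, d, f}  B4 = {b, d, g}  B5 = {c, d, e}
Tree: B1–B2, B1–B3, B1–B4, B2–B5

The largest bag has 3 vertices, giving width 2; this decomposition certifies tw(G) ≤ 2. For the lower bound, the 3 vertices {b, d, g} are pairwise adjacent, and any tree decomposition puts a clique entirely inside one bag — forcing width ≥ 2. The upper and lower bounds meet at 2, so that is the treewidth.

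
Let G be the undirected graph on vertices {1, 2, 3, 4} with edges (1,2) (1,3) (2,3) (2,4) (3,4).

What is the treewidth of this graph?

A width-2 tree decomposition is:
Bags: B1 = {2, 3, 4}  B2 = {1, 2, 3}
Tree: B1–B2
Each bag holds 3 vertices, so the decomposition has width 2, which upper-bounds the treewidth. Conversely, {1, 2, 3} is a clique of size 3, and the vertices of any clique must share a bag in every tree decomposition; so some bag has ≥ 3 vertices and tw(G) ≥ 2. Combining the bounds, tw(G) = 2.

2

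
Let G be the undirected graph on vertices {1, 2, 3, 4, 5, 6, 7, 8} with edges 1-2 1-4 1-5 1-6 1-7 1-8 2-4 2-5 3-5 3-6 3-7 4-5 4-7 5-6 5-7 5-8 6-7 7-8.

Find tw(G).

A width-3 tree decomposition is:
Bags: B1 = {3, 5, 6, 7}  B2 = {1, 5, 6, 7}  B3 = {1, 5, 7, 8}  B4 = {1, 4, 5, 7}  B5 = {1, 2, 4, 5}
Tree: B1–B2, B2–B3, B3–B4, B4–B5
Every bag has size at most 4, so the width is 4 − 1 = 3 and tw(G) ≤ 3. Conversely, {1, 2, 4, 5} is a clique of size 4, and the vertices of any clique must share a bag in every tree decomposition; so some bag has ≥ 4 vertices and tw(G) ≥ 3. Hence tw(G) = 3 exactly.

3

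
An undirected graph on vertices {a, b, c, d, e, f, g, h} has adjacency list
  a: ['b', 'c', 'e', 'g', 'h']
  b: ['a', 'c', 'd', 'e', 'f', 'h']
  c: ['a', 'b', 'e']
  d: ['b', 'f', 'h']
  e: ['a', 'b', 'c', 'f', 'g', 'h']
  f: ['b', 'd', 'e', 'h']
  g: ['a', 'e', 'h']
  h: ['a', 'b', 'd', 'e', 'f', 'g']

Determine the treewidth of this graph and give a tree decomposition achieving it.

The largest bag has 4 vertices, giving width 3; this decomposition certifies tw(G) ≤ 3. For the lower bound, the 4 vertices {a, e, g, h} are pairwise adjacent, and any tree decomposition puts a clique entirely inside one bag — forcing width ≥ 3. Therefore the treewidth is 3.

Treewidth 3.
One optimal decomposition is:
Bags: B1 = {a, e, g, h}  B2 = {a, b, e, h}  B3 = {a, b, c, e}  B4 = {b, e, f, h}  B5 = {b, d, f, h}
Tree: B1–B2, B2–B3, B2–B4, B4–B5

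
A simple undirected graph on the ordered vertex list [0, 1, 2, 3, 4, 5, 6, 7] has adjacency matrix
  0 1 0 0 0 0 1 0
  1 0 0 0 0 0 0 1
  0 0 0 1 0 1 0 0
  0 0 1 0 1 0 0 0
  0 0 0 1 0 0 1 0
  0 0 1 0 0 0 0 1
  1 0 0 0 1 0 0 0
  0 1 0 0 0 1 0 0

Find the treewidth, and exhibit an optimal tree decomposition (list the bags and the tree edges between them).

Treewidth 2.
Bags: B1 = {2, 3, 5}  B2 = {3, 4, 5}  B3 = {4, 5, 6}  B4 = {0, 5, 6}  B5 = {0, 1, 5}  B6 = {1, 5, 7}
Tree: B1–B2, B2–B3, B3–B4, B4–B5, B5–B6

The largest bag has 3 vertices, giving width 2; this decomposition certifies tw(G) ≤ 2. The edges 5–2–3–4–6–0–1–7–5 form a cycle, so G is not a tree and its treewidth is at least 2. Hence tw(G) = 2 exactly.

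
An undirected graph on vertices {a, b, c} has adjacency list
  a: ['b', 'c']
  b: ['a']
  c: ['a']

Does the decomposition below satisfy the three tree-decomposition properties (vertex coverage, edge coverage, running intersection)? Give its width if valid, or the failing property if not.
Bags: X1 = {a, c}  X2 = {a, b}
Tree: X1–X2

Yes; width 1.

Every vertex of G appears in some bag (union = {a, b, c}); every edge is covered by a bag; and for each vertex v the set of bags containing v is connected in the bag tree. The decomposition is therefore valid. The largest bag has 2 vertices, so the width is 1.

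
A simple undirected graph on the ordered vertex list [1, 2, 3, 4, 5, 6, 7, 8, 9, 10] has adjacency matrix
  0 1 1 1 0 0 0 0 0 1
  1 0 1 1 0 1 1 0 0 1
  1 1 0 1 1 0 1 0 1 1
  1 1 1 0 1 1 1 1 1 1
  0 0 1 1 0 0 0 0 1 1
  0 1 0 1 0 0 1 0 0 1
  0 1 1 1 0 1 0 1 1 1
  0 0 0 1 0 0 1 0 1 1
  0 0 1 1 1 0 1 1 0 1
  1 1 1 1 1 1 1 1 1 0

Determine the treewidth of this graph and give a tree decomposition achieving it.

Each bag holds 5 vertices, so the decomposition has width 4, which upper-bounds the treewidth. For the lower bound, the 5 vertices {4, 7, 8, 9, 10} are pairwise adjacent, and any tree decomposition puts a clique entirely inside one bag — forcing width ≥ 4. Therefore the treewidth is 4.

Treewidth 4.
Bags: B1 = {2, 3, 4, 7, 10}  B2 = {3, 4, 7, 9, 10}  B3 = {3, 4, 5, 9, 10}  B4 = {4, 7, 8, 9, 10}  B5 = {1, 2, 3, 4, 10}  B6 = {2, 4, 6, 7, 10}
Tree: B1–B2, B2–B3, B2–B4, B1–B5, B1–B6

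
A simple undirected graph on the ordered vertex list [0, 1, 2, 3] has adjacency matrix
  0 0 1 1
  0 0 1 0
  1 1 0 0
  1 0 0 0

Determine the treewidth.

1

A width-1 tree decomposition is:
Bags: B1 = {0, 2}  B2 = {0, 3}  B3 = {1, 2}
Tree: B1–B2, B1–B3
Each bag holds 2 vertices, so the decomposition has width 1, which upper-bounds the treewidth. Any graph with an edge has treewidth ≥ 1, and G has the edge 0–2. Hence tw(G) = 1 exactly.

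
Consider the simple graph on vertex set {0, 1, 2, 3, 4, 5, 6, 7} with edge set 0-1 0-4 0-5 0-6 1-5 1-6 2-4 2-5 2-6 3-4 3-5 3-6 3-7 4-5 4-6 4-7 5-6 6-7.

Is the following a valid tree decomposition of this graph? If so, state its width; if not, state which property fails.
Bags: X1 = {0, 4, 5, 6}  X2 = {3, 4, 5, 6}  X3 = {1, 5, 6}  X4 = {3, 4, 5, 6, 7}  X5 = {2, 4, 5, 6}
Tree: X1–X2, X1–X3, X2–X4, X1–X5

No — edge (0,1) lies in no bag.

A tree decomposition must satisfy three properties: every vertex lies in some bag; for every edge, both endpoints lie together in some bag; and for every vertex, the bags containing it form a connected subtree. Here edge (0,1) lies in no bag, so the decomposition is invalid.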